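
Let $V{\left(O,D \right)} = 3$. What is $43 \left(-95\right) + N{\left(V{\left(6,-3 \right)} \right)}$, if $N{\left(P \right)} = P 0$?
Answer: $-4085$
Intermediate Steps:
$N{\left(P \right)} = 0$
$43 \left(-95\right) + N{\left(V{\left(6,-3 \right)} \right)} = 43 \left(-95\right) + 0 = -4085 + 0 = -4085$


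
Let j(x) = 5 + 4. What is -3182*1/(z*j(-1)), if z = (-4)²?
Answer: -1591/72 ≈ -22.097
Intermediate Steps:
z = 16
j(x) = 9
-3182*1/(z*j(-1)) = -3182/(9*16) = -3182/144 = -3182*1/144 = -1591/72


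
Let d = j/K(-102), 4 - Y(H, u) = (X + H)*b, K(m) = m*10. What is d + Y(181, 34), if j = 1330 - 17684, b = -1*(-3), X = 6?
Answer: -16229/30 ≈ -540.97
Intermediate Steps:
K(m) = 10*m
b = 3
j = -16354
Y(H, u) = -14 - 3*H (Y(H, u) = 4 - (6 + H)*3 = 4 - (18 + 3*H) = 4 + (-18 - 3*H) = -14 - 3*H)
d = 481/30 (d = -16354/(10*(-102)) = -16354/(-1020) = -16354*(-1/1020) = 481/30 ≈ 16.033)
d + Y(181, 34) = 481/30 + (-14 - 3*181) = 481/30 + (-14 - 543) = 481/30 - 557 = -16229/30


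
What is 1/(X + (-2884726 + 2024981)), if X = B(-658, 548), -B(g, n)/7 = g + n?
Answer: -1/858975 ≈ -1.1642e-6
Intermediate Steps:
B(g, n) = -7*g - 7*n (B(g, n) = -7*(g + n) = -7*g - 7*n)
X = 770 (X = -7*(-658) - 7*548 = 4606 - 3836 = 770)
1/(X + (-2884726 + 2024981)) = 1/(770 + (-2884726 + 2024981)) = 1/(770 - 859745) = 1/(-858975) = -1/858975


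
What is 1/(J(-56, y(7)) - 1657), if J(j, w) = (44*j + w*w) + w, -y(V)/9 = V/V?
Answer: -1/4049 ≈ -0.00024697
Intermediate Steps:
y(V) = -9 (y(V) = -9*V/V = -9*1 = -9)
J(j, w) = w + w² + 44*j (J(j, w) = (44*j + w²) + w = (w² + 44*j) + w = w + w² + 44*j)
1/(J(-56, y(7)) - 1657) = 1/((-9 + (-9)² + 44*(-56)) - 1657) = 1/((-9 + 81 - 2464) - 1657) = 1/(-2392 - 1657) = 1/(-4049) = -1/4049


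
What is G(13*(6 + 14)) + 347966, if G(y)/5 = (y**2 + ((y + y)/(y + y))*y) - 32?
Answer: 687106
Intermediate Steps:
G(y) = -160 + 5*y + 5*y**2 (G(y) = 5*((y**2 + ((y + y)/(y + y))*y) - 32) = 5*((y**2 + ((2*y)/((2*y)))*y) - 32) = 5*((y**2 + ((2*y)*(1/(2*y)))*y) - 32) = 5*((y**2 + 1*y) - 32) = 5*((y**2 + y) - 32) = 5*((y + y**2) - 32) = 5*(-32 + y + y**2) = -160 + 5*y + 5*y**2)
G(13*(6 + 14)) + 347966 = (-160 + 5*(13*(6 + 14)) + 5*(13*(6 + 14))**2) + 347966 = (-160 + 5*(13*20) + 5*(13*20)**2) + 347966 = (-160 + 5*260 + 5*260**2) + 347966 = (-160 + 1300 + 5*67600) + 347966 = (-160 + 1300 + 338000) + 347966 = 339140 + 347966 = 687106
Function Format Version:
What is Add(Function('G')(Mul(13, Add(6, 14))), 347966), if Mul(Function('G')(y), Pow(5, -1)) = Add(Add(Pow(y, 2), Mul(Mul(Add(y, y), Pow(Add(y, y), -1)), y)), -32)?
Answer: 687106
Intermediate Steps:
Function('G')(y) = Add(-160, Mul(5, y), Mul(5, Pow(y, 2))) (Function('G')(y) = Mul(5, Add(Add(Pow(y, 2), Mul(Mul(Add(y, y), Pow(Add(y, y), -1)), y)), -32)) = Mul(5, Add(Add(Pow(y, 2), Mul(Mul(Mul(2, y), Pow(Mul(2, y), -1)), y)), -32)) = Mul(5, Add(Add(Pow(y, 2), Mul(Mul(Mul(2, y), Mul(Rational(1, 2), Pow(y, -1))), y)), -32)) = Mul(5, Add(Add(Pow(y, 2), Mul(1, y)), -32)) = Mul(5, Add(Add(Pow(y, 2), y), -32)) = Mul(5, Add(Add(y, Pow(y, 2)), -32)) = Mul(5, Add(-32, y, Pow(y, 2))) = Add(-160, Mul(5, y), Mul(5, Pow(y, 2))))
Add(Function('G')(Mul(13, Add(6, 14))), 347966) = Add(Add(-160, Mul(5, Mul(13, Add(6, 14))), Mul(5, Pow(Mul(13, Add(6, 14)), 2))), 347966) = Add(Add(-160, Mul(5, Mul(13, 20)), Mul(5, Pow(Mul(13, 20), 2))), 347966) = Add(Add(-160, Mul(5, 260), Mul(5, Pow(260, 2))), 347966) = Add(Add(-160, 1300, Mul(5, 67600)), 347966) = Add(Add(-160, 1300, 338000), 347966) = Add(339140, 347966) = 687106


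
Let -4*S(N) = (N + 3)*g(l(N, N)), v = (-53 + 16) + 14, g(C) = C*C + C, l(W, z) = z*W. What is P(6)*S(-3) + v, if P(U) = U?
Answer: -23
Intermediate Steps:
l(W, z) = W*z
g(C) = C + C² (g(C) = C² + C = C + C²)
v = -23 (v = -37 + 14 = -23)
S(N) = -N²*(1 + N²)*(3 + N)/4 (S(N) = -(N + 3)*(N*N)*(1 + N*N)/4 = -(3 + N)*N²*(1 + N²)/4 = -N²*(1 + N²)*(3 + N)/4)
P(6)*S(-3) + v = 6*(-¼*(-3)²*(1 + (-3)²)*(3 - 3)) - 23 = 6*(-¼*9*(1 + 9)*0) - 23 = 6*(-¼*9*10*0) - 23 = 6*0 - 23 = 0 - 23 = -23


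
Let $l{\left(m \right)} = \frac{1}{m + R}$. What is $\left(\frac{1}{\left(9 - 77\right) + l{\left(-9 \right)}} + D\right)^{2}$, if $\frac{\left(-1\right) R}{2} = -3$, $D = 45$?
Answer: $\frac{85045284}{42025} \approx 2023.7$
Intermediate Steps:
$R = 6$ ($R = \left(-2\right) \left(-3\right) = 6$)
$l{\left(m \right)} = \frac{1}{6 + m}$ ($l{\left(m \right)} = \frac{1}{m + 6} = \frac{1}{6 + m}$)
$\left(\frac{1}{\left(9 - 77\right) + l{\left(-9 \right)}} + D\right)^{2} = \left(\frac{1}{\left(9 - 77\right) + \frac{1}{6 - 9}} + 45\right)^{2} = \left(\frac{1}{\left(9 - 77\right) + \frac{1}{-3}} + 45\right)^{2} = \left(\frac{1}{-68 - \frac{1}{3}} + 45\right)^{2} = \left(\frac{1}{- \frac{205}{3}} + 45\right)^{2} = \left(- \frac{3}{205} + 45\right)^{2} = \left(\frac{9222}{205}\right)^{2} = \frac{85045284}{42025}$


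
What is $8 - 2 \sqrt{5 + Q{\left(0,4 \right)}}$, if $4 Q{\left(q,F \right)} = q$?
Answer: $8 - 2 \sqrt{5} \approx 3.5279$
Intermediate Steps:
$Q{\left(q,F \right)} = \frac{q}{4}$
$8 - 2 \sqrt{5 + Q{\left(0,4 \right)}} = 8 - 2 \sqrt{5 + \frac{1}{4} \cdot 0} = 8 - 2 \sqrt{5 + 0} = 8 - 2 \sqrt{5}$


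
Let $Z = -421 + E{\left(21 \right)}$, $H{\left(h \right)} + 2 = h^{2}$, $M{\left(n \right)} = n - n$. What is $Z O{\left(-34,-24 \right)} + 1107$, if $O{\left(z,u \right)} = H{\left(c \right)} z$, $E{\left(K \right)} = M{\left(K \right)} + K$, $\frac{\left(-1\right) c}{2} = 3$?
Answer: $463507$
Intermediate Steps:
$M{\left(n \right)} = 0$
$c = -6$ ($c = \left(-2\right) 3 = -6$)
$E{\left(K \right)} = K$ ($E{\left(K \right)} = 0 + K = K$)
$H{\left(h \right)} = -2 + h^{2}$
$Z = -400$ ($Z = -421 + 21 = -400$)
$O{\left(z,u \right)} = 34 z$ ($O{\left(z,u \right)} = \left(-2 + \left(-6\right)^{2}\right) z = \left(-2 + 36\right) z = 34 z$)
$Z O{\left(-34,-24 \right)} + 1107 = - 400 \cdot 34 \left(-34\right) + 1107 = \left(-400\right) \left(-1156\right) + 1107 = 462400 + 1107 = 463507$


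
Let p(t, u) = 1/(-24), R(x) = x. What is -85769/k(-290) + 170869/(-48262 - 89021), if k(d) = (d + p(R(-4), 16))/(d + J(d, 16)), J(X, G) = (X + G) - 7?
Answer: -161360659011517/955626963 ≈ -1.6885e+5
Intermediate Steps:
J(X, G) = -7 + G + X (J(X, G) = (G + X) - 7 = -7 + G + X)
p(t, u) = -1/24
k(d) = (-1/24 + d)/(9 + 2*d) (k(d) = (d - 1/24)/(d + (-7 + 16 + d)) = (-1/24 + d)/(d + (9 + d)) = (-1/24 + d)/(9 + 2*d))
-85769/k(-290) + 170869/(-48262 - 89021) = -85769*24*(9 + 2*(-290))/(-1 + 24*(-290)) + 170869/(-48262 - 89021) = -85769*24*(9 - 580)/(-1 - 6960) + 170869/(-137283) = -85769/((1/24)*(-6961)/(-571)) + 170869*(-1/137283) = -85769/((1/24)*(-1/571)*(-6961)) - 170869/137283 = -85769/6961/13704 - 170869/137283 = -85769*13704/6961 - 170869/137283 = -1175378376/6961 - 170869/137283 = -161360659011517/955626963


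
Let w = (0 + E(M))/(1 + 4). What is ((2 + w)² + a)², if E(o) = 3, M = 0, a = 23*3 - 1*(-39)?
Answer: 8231161/625 ≈ 13170.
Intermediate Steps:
a = 108 (a = 69 + 39 = 108)
w = ⅗ (w = (0 + 3)/(1 + 4) = 3/5 = 3*(⅕) = ⅗ ≈ 0.60000)
((2 + w)² + a)² = ((2 + ⅗)² + 108)² = ((13/5)² + 108)² = (169/25 + 108)² = (2869/25)² = 8231161/625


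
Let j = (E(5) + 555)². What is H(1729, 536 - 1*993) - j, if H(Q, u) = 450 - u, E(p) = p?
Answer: -312693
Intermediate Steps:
j = 313600 (j = (5 + 555)² = 560² = 313600)
H(1729, 536 - 1*993) - j = (450 - (536 - 1*993)) - 1*313600 = (450 - (536 - 993)) - 313600 = (450 - 1*(-457)) - 313600 = (450 + 457) - 313600 = 907 - 313600 = -312693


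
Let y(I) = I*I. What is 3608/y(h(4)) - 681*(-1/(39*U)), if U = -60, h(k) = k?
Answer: 175663/780 ≈ 225.21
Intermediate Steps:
y(I) = I²
3608/y(h(4)) - 681*(-1/(39*U)) = 3608/(4²) - 681/((-39*(-60))) = 3608/16 - 681/2340 = 3608*(1/16) - 681*1/2340 = 451/2 - 227/780 = 175663/780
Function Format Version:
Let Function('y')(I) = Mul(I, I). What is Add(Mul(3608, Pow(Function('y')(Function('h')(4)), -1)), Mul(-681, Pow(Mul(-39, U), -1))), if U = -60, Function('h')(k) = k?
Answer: Rational(175663, 780) ≈ 225.21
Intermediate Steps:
Function('y')(I) = Pow(I, 2)
Add(Mul(3608, Pow(Function('y')(Function('h')(4)), -1)), Mul(-681, Pow(Mul(-39, U), -1))) = Add(Mul(3608, Pow(Pow(4, 2), -1)), Mul(-681, Pow(Mul(-39, -60), -1))) = Add(Mul(3608, Pow(16, -1)), Mul(-681, Pow(2340, -1))) = Add(Mul(3608, Rational(1, 16)), Mul(-681, Rational(1, 2340))) = Add(Rational(451, 2), Rational(-227, 780)) = Rational(175663, 780)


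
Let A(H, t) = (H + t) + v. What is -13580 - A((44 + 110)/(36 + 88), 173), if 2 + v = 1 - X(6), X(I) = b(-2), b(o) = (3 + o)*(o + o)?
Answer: -852949/62 ≈ -13757.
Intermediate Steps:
b(o) = 2*o*(3 + o) (b(o) = (3 + o)*(2*o) = 2*o*(3 + o))
X(I) = -4 (X(I) = 2*(-2)*(3 - 2) = 2*(-2)*1 = -4)
v = 3 (v = -2 + (1 - 1*(-4)) = -2 + (1 + 4) = -2 + 5 = 3)
A(H, t) = 3 + H + t (A(H, t) = (H + t) + 3 = 3 + H + t)
-13580 - A((44 + 110)/(36 + 88), 173) = -13580 - (3 + (44 + 110)/(36 + 88) + 173) = -13580 - (3 + 154/124 + 173) = -13580 - (3 + 154*(1/124) + 173) = -13580 - (3 + 77/62 + 173) = -13580 - 1*10989/62 = -13580 - 10989/62 = -852949/62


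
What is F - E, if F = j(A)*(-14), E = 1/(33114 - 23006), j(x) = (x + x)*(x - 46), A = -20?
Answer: -373591681/10108 ≈ -36960.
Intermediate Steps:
j(x) = 2*x*(-46 + x) (j(x) = (2*x)*(-46 + x) = 2*x*(-46 + x))
E = 1/10108 ≈ 9.8931e-5
F = -36960 (F = (2*(-20)*(-46 - 20))*(-14) = (2*(-20)*(-66))*(-14) = 2640*(-14) = -36960)
F - E = -36960 - 1*1/10108 = -36960 - 1/10108 = -373591681/10108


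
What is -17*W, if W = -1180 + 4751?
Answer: -60707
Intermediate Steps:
W = 3571
-17*W = -17*3571 = -60707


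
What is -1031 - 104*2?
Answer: -1239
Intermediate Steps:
-1031 - 104*2 = -1031 - 1*208 = -1031 - 208 = -1239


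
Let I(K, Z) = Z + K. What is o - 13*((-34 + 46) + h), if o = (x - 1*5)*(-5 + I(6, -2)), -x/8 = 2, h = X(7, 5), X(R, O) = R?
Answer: -226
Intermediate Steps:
h = 7
x = -16 (x = -8*2 = -16)
I(K, Z) = K + Z
o = 21 (o = (-16 - 1*5)*(-5 + (6 - 2)) = (-16 - 5)*(-5 + 4) = -21*(-1) = 21)
o - 13*((-34 + 46) + h) = 21 - 13*((-34 + 46) + 7) = 21 - 13*(12 + 7) = 21 - 13*19 = 21 - 247 = -226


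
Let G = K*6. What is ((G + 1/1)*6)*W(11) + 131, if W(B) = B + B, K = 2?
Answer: 1847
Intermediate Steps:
W(B) = 2*B
G = 12 (G = 2*6 = 12)
((G + 1/1)*6)*W(11) + 131 = ((12 + 1/1)*6)*(2*11) + 131 = ((12 + 1)*6)*22 + 131 = (13*6)*22 + 131 = 78*22 + 131 = 1716 + 131 = 1847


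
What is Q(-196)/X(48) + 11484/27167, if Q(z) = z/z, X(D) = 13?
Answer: 176459/353171 ≈ 0.49964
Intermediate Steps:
Q(z) = 1
Q(-196)/X(48) + 11484/27167 = 1/13 + 11484/27167 = 176459/353171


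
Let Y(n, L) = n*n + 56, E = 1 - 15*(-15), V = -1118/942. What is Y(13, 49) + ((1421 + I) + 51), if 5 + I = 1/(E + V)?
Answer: 179161275/105887 ≈ 1692.0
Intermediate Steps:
V = -559/471 (V = -1118*1/942 = -559/471 ≈ -1.1868)
E = 226 (E = 1 + 225 = 226)
I = -528964/105887 (I = -5 + 1/(226 - 559/471) = -5 + 1/(105887/471) = -5 + 471/105887 = -528964/105887 ≈ -4.9956)
Y(n, L) = 56 + n**2 (Y(n, L) = n**2 + 56 = 56 + n**2)
Y(13, 49) + ((1421 + I) + 51) = (56 + 13**2) + ((1421 - 528964/105887) + 51) = (56 + 169) + (149936463/105887 + 51) = 225 + 155336700/105887 = 179161275/105887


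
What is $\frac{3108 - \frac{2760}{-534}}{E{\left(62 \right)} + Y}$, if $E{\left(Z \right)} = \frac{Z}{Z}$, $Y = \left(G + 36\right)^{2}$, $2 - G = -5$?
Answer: $\frac{138536}{82325} \approx 1.6828$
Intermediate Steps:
$G = 7$ ($G = 2 - -5 = 2 + 5 = 7$)
$Y = 1849$ ($Y = \left(7 + 36\right)^{2} = 43^{2} = 1849$)
$E{\left(Z \right)} = 1$
$\frac{3108 - \frac{2760}{-534}}{E{\left(62 \right)} + Y} = \frac{3108 - \frac{2760}{-534}}{1 + 1849} = \frac{3108 - - \frac{460}{89}}{1850} = \left(3108 + \frac{460}{89}\right) \frac{1}{1850} = \frac{277072}{89} \cdot \frac{1}{1850} = \frac{138536}{82325}$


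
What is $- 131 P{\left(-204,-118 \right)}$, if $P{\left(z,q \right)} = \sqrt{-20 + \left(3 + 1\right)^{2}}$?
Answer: $- 262 i \approx - 262.0 i$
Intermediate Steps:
$P{\left(z,q \right)} = 2 i$ ($P{\left(z,q \right)} = \sqrt{-20 + 4^{2}} = \sqrt{-20 + 16} = \sqrt{-4} = 2 i$)
$- 131 P{\left(-204,-118 \right)} = - 131 \cdot 2 i = - 262 i$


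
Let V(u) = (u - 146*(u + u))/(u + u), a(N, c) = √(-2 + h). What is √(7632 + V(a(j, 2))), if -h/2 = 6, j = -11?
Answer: √29946/2 ≈ 86.525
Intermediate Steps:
h = -12 (h = -2*6 = -12)
a(N, c) = I*√14 (a(N, c) = √(-2 - 12) = √(-14) = I*√14)
V(u) = -291/2 (V(u) = (u - 292*u)/((2*u)) = (u - 292*u)*(1/(2*u)) = (-291*u)*(1/(2*u)) = -291/2)
√(7632 + V(a(j, 2))) = √(7632 - 291/2) = √(14973/2) = √29946/2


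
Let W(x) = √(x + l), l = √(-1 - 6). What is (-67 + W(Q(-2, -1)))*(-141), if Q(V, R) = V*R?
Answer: 9447 - 141*√(2 + I*√7) ≈ 9217.1 - 114.4*I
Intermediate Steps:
Q(V, R) = R*V
l = I*√7 (l = √(-7) = I*√7 ≈ 2.6458*I)
W(x) = √(x + I*√7)
(-67 + W(Q(-2, -1)))*(-141) = (-67 + √(-1*(-2) + I*√7))*(-141) = (-67 + √(2 + I*√7))*(-141) = 9447 - 141*√(2 + I*√7)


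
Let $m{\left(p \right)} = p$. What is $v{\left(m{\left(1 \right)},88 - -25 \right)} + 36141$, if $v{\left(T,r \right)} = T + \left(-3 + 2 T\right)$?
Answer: $36141$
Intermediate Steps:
$v{\left(T,r \right)} = -3 + 3 T$
$v{\left(m{\left(1 \right)},88 - -25 \right)} + 36141 = \left(-3 + 3 \cdot 1\right) + 36141 = \left(-3 + 3\right) + 36141 = 0 + 36141 = 36141$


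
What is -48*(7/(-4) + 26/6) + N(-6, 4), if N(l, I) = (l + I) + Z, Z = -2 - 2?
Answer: -130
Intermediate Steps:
Z = -4
N(l, I) = -4 + I + l (N(l, I) = (l + I) - 4 = (I + l) - 4 = -4 + I + l)
-48*(7/(-4) + 26/6) + N(-6, 4) = -48*(7/(-4) + 26/6) + (-4 + 4 - 6) = -48*(7*(-¼) + 26*(⅙)) - 6 = -48*(-7/4 + 13/3) - 6 = -48*31/12 - 6 = -124 - 6 = -130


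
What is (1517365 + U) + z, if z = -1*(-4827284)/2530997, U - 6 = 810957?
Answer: 120265224700/51653 ≈ 2.3283e+6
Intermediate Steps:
U = 810963 (U = 6 + 810957 = 810963)
z = 98516/51653 (z = 4827284*(1/2530997) = 98516/51653 ≈ 1.9073)
(1517365 + U) + z = (1517365 + 810963) + 98516/51653 = 2328328 + 98516/51653 = 120265224700/51653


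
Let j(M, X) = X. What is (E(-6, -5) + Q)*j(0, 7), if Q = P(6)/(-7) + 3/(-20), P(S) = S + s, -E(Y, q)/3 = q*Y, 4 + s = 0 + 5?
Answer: -12761/20 ≈ -638.05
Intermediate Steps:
s = 1 (s = -4 + (0 + 5) = -4 + 5 = 1)
E(Y, q) = -3*Y*q (E(Y, q) = -3*q*Y = -3*Y*q)
P(S) = 1 + S (P(S) = S + 1 = 1 + S)
Q = -23/20 (Q = (1 + 6)/(-7) + 3/(-20) = 7*(-⅐) + 3*(-1/20) = -1 - 3/20 = -23/20 ≈ -1.1500)
(E(-6, -5) + Q)*j(0, 7) = (-3*(-6)*(-5) - 23/20)*7 = (-90 - 23/20)*7 = -1823/20*7 = -12761/20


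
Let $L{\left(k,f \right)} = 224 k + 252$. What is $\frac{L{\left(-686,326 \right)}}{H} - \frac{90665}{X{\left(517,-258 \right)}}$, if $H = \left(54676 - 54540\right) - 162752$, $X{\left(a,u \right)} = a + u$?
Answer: $- \frac{3675961483}{10529386} \approx -349.11$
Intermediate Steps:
$L{\left(k,f \right)} = 252 + 224 k$
$H = -162616$ ($H = 136 - 162752 = -162616$)
$\frac{L{\left(-686,326 \right)}}{H} - \frac{90665}{X{\left(517,-258 \right)}} = \frac{252 + 224 \left(-686\right)}{-162616} - \frac{90665}{517 - 258} = \left(252 - 153664\right) \left(- \frac{1}{162616}\right) - \frac{90665}{259} = \left(-153412\right) \left(- \frac{1}{162616}\right) - \frac{90665}{259} = \frac{38353}{40654} - \frac{90665}{259} = - \frac{3675961483}{10529386}$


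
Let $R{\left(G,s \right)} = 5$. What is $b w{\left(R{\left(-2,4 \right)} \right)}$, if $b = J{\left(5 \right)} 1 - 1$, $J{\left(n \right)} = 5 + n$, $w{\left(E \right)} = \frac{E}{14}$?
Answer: $\frac{45}{14} \approx 3.2143$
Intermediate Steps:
$w{\left(E \right)} = \frac{E}{14}$ ($w{\left(E \right)} = E \frac{1}{14} = \frac{E}{14}$)
$b = 9$ ($b = \left(5 + 5\right) 1 - 1 = 10 \cdot 1 - 1 = 10 - 1 = 9$)
$b w{\left(R{\left(-2,4 \right)} \right)} = 9 \cdot \frac{1}{14} \cdot 5 = 9 \cdot \frac{5}{14} = \frac{45}{14}$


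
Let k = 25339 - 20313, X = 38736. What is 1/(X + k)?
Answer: 1/43762 ≈ 2.2851e-5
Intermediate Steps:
k = 5026
1/(X + k) = 1/(38736 + 5026) = 1/43762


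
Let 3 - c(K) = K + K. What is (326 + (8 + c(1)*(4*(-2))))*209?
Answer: 68134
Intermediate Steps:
c(K) = 3 - 2*K (c(K) = 3 - (K + K) = 3 - 2*K)
(326 + (8 + c(1)*(4*(-2))))*209 = (326 + (8 + (3 - 2*1)*(4*(-2))))*209 = (326 + (8 + (3 - 2)*(-8)))*209 = (326 + (8 + 1*(-8)))*209 = (326 + (8 - 8))*209 = (326 + 0)*209 = 326*209 = 68134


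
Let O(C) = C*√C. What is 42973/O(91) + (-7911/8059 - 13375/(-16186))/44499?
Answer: -20258321/5804581900026 + 877*√91/169 ≈ 49.503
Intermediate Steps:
O(C) = C^(3/2)
42973/O(91) + (-7911/8059 - 13375/(-16186))/44499 = 42973/(91^(3/2)) + (-7911/8059 - 13375/(-16186))/44499 = 42973/((91*√91)) + (-7911*1/8059 - 13375*(-1/16186))*(1/44499) = 42973*(√91/8281) + (-7911/8059 + 13375/16186)*(1/44499) = 877*√91/169 - 20258321/130442974*1/44499 = 877*√91/169 - 20258321/5804581900026 = -20258321/5804581900026 + 877*√91/169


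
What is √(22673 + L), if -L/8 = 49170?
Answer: I*√370687 ≈ 608.84*I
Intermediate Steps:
L = -393360 (L = -8*49170 = -393360)
√(22673 + L) = √(22673 - 393360) = √(-370687) = I*√370687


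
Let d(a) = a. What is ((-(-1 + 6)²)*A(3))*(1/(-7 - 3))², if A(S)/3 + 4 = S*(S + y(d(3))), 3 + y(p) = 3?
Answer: -15/4 ≈ -3.7500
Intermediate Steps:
y(p) = 0 (y(p) = -3 + 3 = 0)
A(S) = -12 + 3*S² (A(S) = -12 + 3*(S*(S + 0)) = -12 + 3*(S*S) = -12 + 3*S²)
((-(-1 + 6)²)*A(3))*(1/(-7 - 3))² = ((-(-1 + 6)²)*(-12 + 3*3²))*(1/(-7 - 3))² = ((-1*5²)*(-12 + 3*9))*(1/(-10))² = ((-1*25)*(-12 + 27))*(-⅒)² = -25*15*(1/100) = -375*1/100 = -15/4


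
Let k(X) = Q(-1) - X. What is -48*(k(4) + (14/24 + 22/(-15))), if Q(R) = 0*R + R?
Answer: 1412/5 ≈ 282.40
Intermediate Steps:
Q(R) = R (Q(R) = 0 + R = R)
k(X) = -1 - X
-48*(k(4) + (14/24 + 22/(-15))) = -48*((-1 - 1*4) + (14/24 + 22/(-15))) = -48*((-1 - 4) + (14*(1/24) + 22*(-1/15))) = -48*(-5 + (7/12 - 22/15)) = -48*(-5 - 53/60) = -48*(-353/60) = 1412/5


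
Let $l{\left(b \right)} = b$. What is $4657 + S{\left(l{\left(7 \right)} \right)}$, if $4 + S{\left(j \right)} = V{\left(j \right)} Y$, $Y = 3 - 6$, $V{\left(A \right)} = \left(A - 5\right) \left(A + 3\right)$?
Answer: $4593$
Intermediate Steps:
$V{\left(A \right)} = \left(-5 + A\right) \left(3 + A\right)$
$Y = -3$
$S{\left(j \right)} = 41 - 3 j^{2} + 6 j$ ($S{\left(j \right)} = -4 + \left(-15 + j^{2} - 2 j\right) \left(-3\right) = -4 + \left(45 - 3 j^{2} + 6 j\right) = 41 - 3 j^{2} + 6 j$)
$4657 + S{\left(l{\left(7 \right)} \right)} = 4657 + \left(41 - 3 \cdot 7^{2} + 6 \cdot 7\right) = 4657 + \left(41 - 147 + 42\right) = 4657 - 64 = 4593$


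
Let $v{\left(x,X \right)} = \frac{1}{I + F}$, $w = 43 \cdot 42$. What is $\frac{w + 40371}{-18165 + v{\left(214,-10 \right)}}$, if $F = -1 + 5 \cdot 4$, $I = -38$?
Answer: $- \frac{801363}{345136} \approx -2.3219$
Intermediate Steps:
$F = 19$ ($F = -1 + 20 = 19$)
$w = 1806$
$v{\left(x,X \right)} = - \frac{1}{19}$ ($v{\left(x,X \right)} = \frac{1}{-38 + 19} = \frac{1}{-19} = - \frac{1}{19}$)
$\frac{w + 40371}{-18165 + v{\left(214,-10 \right)}} = \frac{1806 + 40371}{-18165 - \frac{1}{19}} = \frac{42177}{- \frac{345136}{19}} = 42177 \left(- \frac{19}{345136}\right) = - \frac{801363}{345136}$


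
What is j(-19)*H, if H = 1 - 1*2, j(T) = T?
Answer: 19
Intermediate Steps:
H = -1 (H = 1 - 2 = -1)
j(-19)*H = -19*(-1) = 19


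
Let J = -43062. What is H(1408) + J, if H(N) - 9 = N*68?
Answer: 52691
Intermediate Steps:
H(N) = 9 + 68*N (H(N) = 9 + N*68 = 9 + 68*N)
H(1408) + J = (9 + 68*1408) - 43062 = (9 + 95744) - 43062 = 95753 - 43062 = 52691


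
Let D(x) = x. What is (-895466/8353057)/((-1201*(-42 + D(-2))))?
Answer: -40703/20064042914 ≈ -2.0287e-6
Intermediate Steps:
(-895466/8353057)/((-1201*(-42 + D(-2)))) = (-895466/8353057)/((-1201*(-42 - 2))) = (-895466*1/8353057)/((-1201*(-44))) = -895466/8353057/52844 = -895466/8353057*1/52844 = -40703/20064042914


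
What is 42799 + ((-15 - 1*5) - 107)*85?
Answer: 32004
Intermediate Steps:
42799 + ((-15 - 1*5) - 107)*85 = 42799 + ((-15 - 5) - 107)*85 = 42799 + (-20 - 107)*85 = 42799 - 127*85 = 42799 - 10795 = 32004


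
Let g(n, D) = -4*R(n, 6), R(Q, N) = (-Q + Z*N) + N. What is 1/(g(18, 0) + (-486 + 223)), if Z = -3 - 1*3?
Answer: -1/71 ≈ -0.014085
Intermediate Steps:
Z = -6 (Z = -3 - 3 = -6)
R(Q, N) = -Q - 5*N (R(Q, N) = (-Q - 6*N) + N = -Q - 5*N)
g(n, D) = 120 + 4*n (g(n, D) = -4*(-n - 5*6) = -4*(-n - 30) = -4*(-30 - n) = 120 + 4*n)
1/(g(18, 0) + (-486 + 223)) = 1/((120 + 4*18) + (-486 + 223)) = 1/((120 + 72) - 263) = 1/(192 - 263) = 1/(-71) = -1/71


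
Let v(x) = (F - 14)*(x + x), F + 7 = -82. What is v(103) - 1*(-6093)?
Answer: -15125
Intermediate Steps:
F = -89 (F = -7 - 82 = -89)
v(x) = -206*x (v(x) = (-89 - 14)*(x + x) = -206*x)
v(103) - 1*(-6093) = -206*103 - 1*(-6093) = -21218 + 6093 = -15125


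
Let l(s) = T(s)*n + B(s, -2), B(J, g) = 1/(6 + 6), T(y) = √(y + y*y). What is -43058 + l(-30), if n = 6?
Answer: -516695/12 + 6*√870 ≈ -42881.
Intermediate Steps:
T(y) = √(y + y²)
B(J, g) = 1/12
l(s) = 1/12 + 6*√(s*(1 + s)) (l(s) = √(s*(1 + s))*6 + 1/12 = 6*√(s*(1 + s)) + 1/12 = 1/12 + 6*√(s*(1 + s)))
-43058 + l(-30) = -43058 + (1/12 + 6*√(-30*(1 - 30))) = -43058 + (1/12 + 6*√(-30*(-29))) = -43058 + (1/12 + 6*√870) = -516695/12 + 6*√870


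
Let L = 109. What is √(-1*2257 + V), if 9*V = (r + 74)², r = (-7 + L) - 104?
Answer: 41*I ≈ 41.0*I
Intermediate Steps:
r = -2 (r = (-7 + 109) - 104 = 102 - 104 = -2)
V = 576 (V = (-2 + 74)²/9 = (⅑)*72² = (⅑)*5184 = 576)
√(-1*2257 + V) = √(-1*2257 + 576) = √(-2257 + 576) = √(-1681) = 41*I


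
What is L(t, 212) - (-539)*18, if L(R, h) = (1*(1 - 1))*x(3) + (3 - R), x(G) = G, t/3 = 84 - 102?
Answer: 9759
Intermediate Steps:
t = -54 (t = 3*(84 - 102) = 3*(-18) = -54)
L(R, h) = 3 - R (L(R, h) = (1*(1 - 1))*3 + (3 - R) = (1*0)*3 + (3 - R) = 0*3 + (3 - R) = 0 + (3 - R) = 3 - R)
L(t, 212) - (-539)*18 = (3 - 1*(-54)) - (-539)*18 = (3 + 54) - 1*(-9702) = 57 + 9702 = 9759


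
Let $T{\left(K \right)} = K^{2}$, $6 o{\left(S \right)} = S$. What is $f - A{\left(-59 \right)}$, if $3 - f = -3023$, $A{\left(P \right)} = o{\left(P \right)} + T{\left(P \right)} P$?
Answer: $\frac{1250489}{6} \approx 2.0841 \cdot 10^{5}$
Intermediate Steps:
$o{\left(S \right)} = \frac{S}{6}$
$A{\left(P \right)} = P^{3} + \frac{P}{6}$ ($A{\left(P \right)} = \frac{P}{6} + P^{2} P = \frac{P}{6} + P^{3} = P^{3} + \frac{P}{6}$)
$f = 3026$ ($f = 3 - -3023 = 3 + 3023 = 3026$)
$f - A{\left(-59 \right)} = 3026 - \left(\left(-59\right)^{3} + \frac{1}{6} \left(-59\right)\right) = 3026 - \left(-205379 - \frac{59}{6}\right) = 3026 - - \frac{1232333}{6} = 3026 + \frac{1232333}{6} = \frac{1250489}{6}$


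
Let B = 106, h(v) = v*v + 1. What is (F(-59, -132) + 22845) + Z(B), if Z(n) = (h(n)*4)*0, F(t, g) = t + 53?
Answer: 22839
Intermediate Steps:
h(v) = 1 + v² (h(v) = v² + 1 = 1 + v²)
F(t, g) = 53 + t
Z(n) = 0 (Z(n) = ((1 + n²)*4)*0 = (4 + 4*n²)*0 = 0)
(F(-59, -132) + 22845) + Z(B) = ((53 - 59) + 22845) + 0 = (-6 + 22845) + 0 = 22839 + 0 = 22839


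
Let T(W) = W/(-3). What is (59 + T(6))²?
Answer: 3249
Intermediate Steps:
T(W) = -W/3 (T(W) = W*(-⅓) = -W/3)
(59 + T(6))² = (59 - ⅓*6)² = (59 - 2)² = 57² = 3249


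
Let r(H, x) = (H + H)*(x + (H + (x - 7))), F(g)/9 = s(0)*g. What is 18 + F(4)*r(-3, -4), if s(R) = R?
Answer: 18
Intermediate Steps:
F(g) = 0 (F(g) = 9*(0*g) = 9*0 = 0)
r(H, x) = 2*H*(-7 + H + 2*x) (r(H, x) = (2*H)*(x + (H + (-7 + x))) = (2*H)*(x + (-7 + H + x)) = (2*H)*(-7 + H + 2*x) = 2*H*(-7 + H + 2*x))
18 + F(4)*r(-3, -4) = 18 + 0*(2*(-3)*(-7 - 3 + 2*(-4))) = 18 + 0*(2*(-3)*(-7 - 3 - 8)) = 18 + 0*(2*(-3)*(-18)) = 18 + 0*108 = 18 + 0 = 18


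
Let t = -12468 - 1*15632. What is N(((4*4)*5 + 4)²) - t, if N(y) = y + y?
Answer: 42212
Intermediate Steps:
t = -28100 (t = -12468 - 15632 = -28100)
N(y) = 2*y
N(((4*4)*5 + 4)²) - t = 2*((4*4)*5 + 4)² - 1*(-28100) = 2*(16*5 + 4)² + 28100 = 2*(80 + 4)² + 28100 = 2*84² + 28100 = 2*7056 + 28100 = 14112 + 28100 = 42212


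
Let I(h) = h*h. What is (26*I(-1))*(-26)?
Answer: -676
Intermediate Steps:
I(h) = h²
(26*I(-1))*(-26) = (26*(-1)²)*(-26) = (26*1)*(-26) = 26*(-26) = -676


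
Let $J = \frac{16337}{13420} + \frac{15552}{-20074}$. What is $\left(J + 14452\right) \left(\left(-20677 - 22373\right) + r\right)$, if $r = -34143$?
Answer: $- \frac{150271151225642397}{134696540} \approx -1.1156 \cdot 10^{9}$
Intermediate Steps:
$J = \frac{59620549}{134696540}$ ($J = 16337 \cdot \frac{1}{13420} + 15552 \left(- \frac{1}{20074}\right) = \frac{16337}{13420} - \frac{7776}{10037} = \frac{59620549}{134696540} \approx 0.44263$)
$\left(J + 14452\right) \left(\left(-20677 - 22373\right) + r\right) = \left(\frac{59620549}{134696540} + 14452\right) \left(\left(-20677 - 22373\right) - 34143\right) = \frac{1946694016629 \left(\left(-20677 - 22373\right) - 34143\right)}{134696540} = \frac{1946694016629 \left(-43050 - 34143\right)}{134696540} = \frac{1946694016629}{134696540} \left(-77193\right) = - \frac{150271151225642397}{134696540}$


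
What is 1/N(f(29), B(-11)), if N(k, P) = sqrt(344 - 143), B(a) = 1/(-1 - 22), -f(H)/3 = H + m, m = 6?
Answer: sqrt(201)/201 ≈ 0.070535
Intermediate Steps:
f(H) = -18 - 3*H (f(H) = -3*(H + 6) = -3*(6 + H) = -18 - 3*H)
B(a) = -1/23 (B(a) = 1/(-23) = -1/23)
N(k, P) = sqrt(201)
1/N(f(29), B(-11)) = 1/(sqrt(201)) = sqrt(201)/201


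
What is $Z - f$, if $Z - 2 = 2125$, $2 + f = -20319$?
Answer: $22448$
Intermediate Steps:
$f = -20321$ ($f = -2 - 20319 = -20321$)
$Z = 2127$ ($Z = 2 + 2125 = 2127$)
$Z - f = 2127 - -20321 = 2127 + 20321 = 22448$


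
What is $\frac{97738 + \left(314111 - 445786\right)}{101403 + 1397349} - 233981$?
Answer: $- \frac{350679525649}{1498752} \approx -2.3398 \cdot 10^{5}$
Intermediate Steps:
$\frac{97738 + \left(314111 - 445786\right)}{101403 + 1397349} - 233981 = \frac{97738 + \left(314111 - 445786\right)}{1498752} - 233981 = \left(97738 - 131675\right) \frac{1}{1498752} - 233981 = \left(-33937\right) \frac{1}{1498752} - 233981 = - \frac{33937}{1498752} - 233981 = - \frac{350679525649}{1498752}$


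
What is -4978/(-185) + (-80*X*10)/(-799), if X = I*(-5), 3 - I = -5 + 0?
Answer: -1942578/147815 ≈ -13.142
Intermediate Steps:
I = 8 (I = 3 - (-5 + 0) = 3 - 1*(-5) = 3 + 5 = 8)
X = -40 (X = 8*(-5) = -40)
-4978/(-185) + (-80*X*10)/(-799) = -4978/(-185) + (-80*(-40)*10)/(-799) = -4978*(-1/185) + (-16*(-200)*10)*(-1/799) = 4978/185 + (3200*10)*(-1/799) = 4978/185 + 32000*(-1/799) = 4978/185 - 32000/799 = -1942578/147815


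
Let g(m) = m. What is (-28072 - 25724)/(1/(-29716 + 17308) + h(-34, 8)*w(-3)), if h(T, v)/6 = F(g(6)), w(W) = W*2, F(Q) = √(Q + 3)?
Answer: 667500768/1340065 ≈ 498.11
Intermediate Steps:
F(Q) = √(3 + Q)
w(W) = 2*W
h(T, v) = 18 (h(T, v) = 6*√(3 + 6) = 6*√9 = 6*3 = 18)
(-28072 - 25724)/(1/(-29716 + 17308) + h(-34, 8)*w(-3)) = (-28072 - 25724)/(1/(-29716 + 17308) + 18*(2*(-3))) = -53796/(1/(-12408) + 18*(-6)) = -53796/(-1/12408 - 108) = -53796/(-1340065/12408) = -53796*(-12408/1340065) = 667500768/1340065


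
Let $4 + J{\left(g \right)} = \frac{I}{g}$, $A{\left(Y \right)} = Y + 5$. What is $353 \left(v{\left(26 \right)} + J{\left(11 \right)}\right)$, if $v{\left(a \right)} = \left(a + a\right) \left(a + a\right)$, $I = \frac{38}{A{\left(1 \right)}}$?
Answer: $\frac{31459007}{33} \approx 9.533 \cdot 10^{5}$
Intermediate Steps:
$A{\left(Y \right)} = 5 + Y$
$I = \frac{19}{3}$ ($I = \frac{38}{5 + 1} = \frac{38}{6} = 38 \cdot \frac{1}{6} = \frac{19}{3} \approx 6.3333$)
$J{\left(g \right)} = -4 + \frac{19}{3 g}$
$v{\left(a \right)} = 4 a^{2}$ ($v{\left(a \right)} = 2 a 2 a = 4 a^{2}$)
$353 \left(v{\left(26 \right)} + J{\left(11 \right)}\right) = 353 \left(4 \cdot 26^{2} - \left(4 - \frac{19}{3 \cdot 11}\right)\right) = 353 \left(4 \cdot 676 + \left(-4 + \frac{19}{3} \cdot \frac{1}{11}\right)\right) = 353 \left(2704 + \left(-4 + \frac{19}{33}\right)\right) = 353 \left(2704 - \frac{113}{33}\right) = 353 \cdot \frac{89119}{33} = \frac{31459007}{33}$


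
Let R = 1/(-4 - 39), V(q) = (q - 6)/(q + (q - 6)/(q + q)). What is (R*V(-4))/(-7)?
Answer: 40/3311 ≈ 0.012081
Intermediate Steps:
V(q) = (-6 + q)/(q + (-6 + q)/(2*q)) (V(q) = (-6 + q)/(q + (-6 + q)/((2*q))) = (-6 + q)/(q + (-6 + q)*(1/(2*q))) = (-6 + q)/(q + (-6 + q)/(2*q)))
R = -1/43 (R = 1/(-43) = -1/43 ≈ -0.023256)
(R*V(-4))/(-7) = -2*(-4)*(-6 - 4)/(43*(-6 - 4 + 2*(-4)²))/(-7) = -2*(-4)*(-10)/(43*(-6 - 4 + 2*16))*(-⅐) = -2*(-4)*(-10)/(43*(-6 - 4 + 32))*(-⅐) = -2*(-4)*(-10)/(43*22)*(-⅐) = -1/43*40/11*(-⅐) = -40/473*(-⅐) = 40/3311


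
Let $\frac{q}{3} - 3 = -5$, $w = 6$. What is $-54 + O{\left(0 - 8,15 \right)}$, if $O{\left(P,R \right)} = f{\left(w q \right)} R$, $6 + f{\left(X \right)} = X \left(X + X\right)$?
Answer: $38736$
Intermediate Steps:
$q = -6$ ($q = 9 + 3 \left(-5\right) = 9 - 15 = -6$)
$f{\left(X \right)} = -6 + 2 X^{2}$ ($f{\left(X \right)} = -6 + X \left(X + X\right) = -6 + X 2 X = -6 + 2 X^{2}$)
$O{\left(P,R \right)} = 2586 R$ ($O{\left(P,R \right)} = \left(-6 + 2 \left(6 \left(-6\right)\right)^{2}\right) R = \left(-6 + 2 \left(-36\right)^{2}\right) R = \left(-6 + 2 \cdot 1296\right) R = \left(-6 + 2592\right) R = 2586 R$)
$-54 + O{\left(0 - 8,15 \right)} = -54 + 2586 \cdot 15 = -54 + 38790 = 38736$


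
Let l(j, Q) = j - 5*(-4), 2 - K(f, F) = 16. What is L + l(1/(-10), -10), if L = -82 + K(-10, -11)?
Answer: -761/10 ≈ -76.100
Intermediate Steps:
K(f, F) = -14 (K(f, F) = 2 - 1*16 = 2 - 16 = -14)
l(j, Q) = 20 + j (l(j, Q) = j + 20 = 20 + j)
L = -96 (L = -82 - 14 = -96)
L + l(1/(-10), -10) = -96 + (20 + 1/(-10)) = -96 + (20 - 1/10) = -96 + 199/10 = -761/10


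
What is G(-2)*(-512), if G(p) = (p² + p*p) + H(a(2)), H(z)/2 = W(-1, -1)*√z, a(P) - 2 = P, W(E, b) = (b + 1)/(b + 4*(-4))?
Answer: -4096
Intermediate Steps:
W(E, b) = (1 + b)/(-16 + b) (W(E, b) = (1 + b)/(b - 16) = (1 + b)/(-16 + b))
a(P) = 2 + P
H(z) = 0 (H(z) = 2*(((1 - 1)/(-16 - 1))*√z) = 2*((0/(-17))*√z) = 2*((-1/17*0)*√z) = 2*(0*√z) = 2*0 = 0)
G(p) = 2*p² (G(p) = (p² + p*p) + 0 = (p² + p²) + 0 = 2*p² + 0 = 2*p²)
G(-2)*(-512) = (2*(-2)²)*(-512) = (2*4)*(-512) = 8*(-512) = -4096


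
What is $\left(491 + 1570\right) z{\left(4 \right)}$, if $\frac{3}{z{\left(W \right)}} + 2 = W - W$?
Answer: $- \frac{6183}{2} \approx -3091.5$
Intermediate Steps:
$z{\left(W \right)} = - \frac{3}{2}$ ($z{\left(W \right)} = \frac{3}{-2 + \left(W - W\right)} = \frac{3}{-2 + 0} = \frac{3}{-2} = 3 \left(- \frac{1}{2}\right) = - \frac{3}{2}$)
$\left(491 + 1570\right) z{\left(4 \right)} = \left(491 + 1570\right) \left(- \frac{3}{2}\right) = 2061 \left(- \frac{3}{2}\right) = - \frac{6183}{2}$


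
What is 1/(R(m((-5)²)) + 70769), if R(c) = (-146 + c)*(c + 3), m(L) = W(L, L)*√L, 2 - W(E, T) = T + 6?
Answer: 1/112091 ≈ 8.9213e-6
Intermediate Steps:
W(E, T) = -4 - T (W(E, T) = 2 - (T + 6) = 2 - (6 + T) = 2 + (-6 - T) = -4 - T)
m(L) = √L*(-4 - L) (m(L) = (-4 - L)*√L = √L*(-4 - L))
R(c) = (-146 + c)*(3 + c)
1/(R(m((-5)²)) + 70769) = 1/((-438 + (√((-5)²)*(-4 - 1*(-5)²))² - 143*√((-5)²)*(-4 - 1*(-5)²)) + 70769) = 1/((-438 + (√25*(-4 - 1*25))² - 143*√25*(-4 - 1*25)) + 70769) = 1/((-438 + (5*(-4 - 25))² - 715*(-4 - 25)) + 70769) = 1/((-438 + (5*(-29))² - 715*(-29)) + 70769) = 1/((-438 + (-145)² - 143*(-145)) + 70769) = 1/((-438 + 21025 + 20735) + 70769) = 1/(41322 + 70769) = 1/112091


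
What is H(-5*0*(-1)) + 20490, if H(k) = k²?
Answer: 20490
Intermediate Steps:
H(-5*0*(-1)) + 20490 = (-5*0*(-1))² + 20490 = (0*(-1))² + 20490 = 0² + 20490 = 0 + 20490 = 20490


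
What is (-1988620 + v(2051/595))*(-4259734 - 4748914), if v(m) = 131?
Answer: 17913597452872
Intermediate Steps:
(-1988620 + v(2051/595))*(-4259734 - 4748914) = (-1988620 + 131)*(-4259734 - 4748914) = -1988489*(-9008648) = 17913597452872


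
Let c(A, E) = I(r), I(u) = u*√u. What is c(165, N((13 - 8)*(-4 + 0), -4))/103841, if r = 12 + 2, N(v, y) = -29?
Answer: 14*√14/103841 ≈ 0.00050446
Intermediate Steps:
r = 14
I(u) = u^(3/2)
c(A, E) = 14*√14 (c(A, E) = 14^(3/2) = 14*√14)
c(165, N((13 - 8)*(-4 + 0), -4))/103841 = (14*√14)/103841 = (14*√14)*(1/103841) = 14*√14/103841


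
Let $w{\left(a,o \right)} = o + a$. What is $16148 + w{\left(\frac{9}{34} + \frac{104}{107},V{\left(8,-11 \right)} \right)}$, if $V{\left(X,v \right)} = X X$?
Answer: $\frac{58983755}{3638} \approx 16213.0$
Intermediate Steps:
$V{\left(X,v \right)} = X^{2}$
$w{\left(a,o \right)} = a + o$
$16148 + w{\left(\frac{9}{34} + \frac{104}{107},V{\left(8,-11 \right)} \right)} = 16148 + \left(\left(\frac{9}{34} + \frac{104}{107}\right) + 8^{2}\right) = 16148 + \left(\left(9 \cdot \frac{1}{34} + 104 \cdot \frac{1}{107}\right) + 64\right) = 16148 + \left(\left(\frac{9}{34} + \frac{104}{107}\right) + 64\right) = 16148 + \left(\frac{4499}{3638} + 64\right) = 16148 + \frac{237331}{3638} = \frac{58983755}{3638}$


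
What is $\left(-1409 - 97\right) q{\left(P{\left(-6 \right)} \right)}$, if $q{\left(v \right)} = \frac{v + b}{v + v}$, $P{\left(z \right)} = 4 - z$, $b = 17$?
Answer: $- \frac{20331}{10} \approx -2033.1$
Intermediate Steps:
$q{\left(v \right)} = \frac{17 + v}{2 v}$ ($q{\left(v \right)} = \frac{v + 17}{v + v} = \frac{17 + v}{2 v}$)
$\left(-1409 - 97\right) q{\left(P{\left(-6 \right)} \right)} = \left(-1409 - 97\right) \frac{17 + \left(4 - -6\right)}{2 \left(4 - -6\right)} = - 1506 \frac{17 + \left(4 + 6\right)}{2 \left(4 + 6\right)} = - 1506 \frac{17 + 10}{2 \cdot 10} = - 1506 \cdot \frac{1}{2} \cdot \frac{1}{10} \cdot 27 = \left(-1506\right) \frac{27}{20} = - \frac{20331}{10}$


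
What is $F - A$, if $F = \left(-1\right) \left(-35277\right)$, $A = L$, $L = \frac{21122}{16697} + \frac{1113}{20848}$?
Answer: $\frac{208125957005}{5899984} \approx 35276.0$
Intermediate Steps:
$L = \frac{7778563}{5899984}$ ($L = 21122 \cdot \frac{1}{16697} + 1113 \cdot \frac{1}{20848} = \frac{358}{283} + \frac{1113}{20848} = \frac{7778563}{5899984} \approx 1.3184$)
$A = \frac{7778563}{5899984} \approx 1.3184$
$F = 35277$
$F - A = 35277 - \frac{7778563}{5899984} = \frac{208125957005}{5899984}$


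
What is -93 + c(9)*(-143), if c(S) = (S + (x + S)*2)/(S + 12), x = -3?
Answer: -236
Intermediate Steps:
c(S) = (-6 + 3*S)/(12 + S) (c(S) = (S + (-3 + S)*2)/(S + 12) = (S + (-6 + 2*S))/(12 + S) = (-6 + 3*S)/(12 + S))
-93 + c(9)*(-143) = -93 + (3*(-2 + 9)/(12 + 9))*(-143) = -93 + (3*7/21)*(-143) = -93 + (3*(1/21)*7)*(-143) = -93 + 1*(-143) = -93 - 143 = -236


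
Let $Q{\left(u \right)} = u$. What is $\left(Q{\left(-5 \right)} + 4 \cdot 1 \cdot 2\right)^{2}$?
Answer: $9$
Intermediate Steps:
$\left(Q{\left(-5 \right)} + 4 \cdot 1 \cdot 2\right)^{2} = \left(-5 + 4 \cdot 1 \cdot 2\right)^{2} = \left(-5 + 4 \cdot 2\right)^{2} = \left(-5 + 8\right)^{2} = 3^{2} = 9$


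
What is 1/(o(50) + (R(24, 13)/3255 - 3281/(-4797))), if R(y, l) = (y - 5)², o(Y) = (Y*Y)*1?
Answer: 5204745/13015999624 ≈ 0.00039987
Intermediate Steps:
o(Y) = Y² (o(Y) = Y²*1 = Y²)
R(y, l) = (-5 + y)²
1/(o(50) + (R(24, 13)/3255 - 3281/(-4797))) = 1/(50² + ((-5 + 24)²/3255 - 3281/(-4797))) = 1/(2500 + (19²*(1/3255) - 3281*(-1/4797))) = 1/(2500 + (361*(1/3255) + 3281/4797)) = 1/(2500 + (361/3255 + 3281/4797)) = 1/(2500 + 4137124/5204745) = 1/(13015999624/5204745) = 5204745/13015999624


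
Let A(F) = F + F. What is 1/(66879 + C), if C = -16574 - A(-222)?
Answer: 1/50749 ≈ 1.9705e-5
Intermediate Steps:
A(F) = 2*F
C = -16130 (C = -16574 - 2*(-222) = -16574 - 1*(-444) = -16574 + 444 = -16130)
1/(66879 + C) = 1/(66879 - 16130) = 1/50749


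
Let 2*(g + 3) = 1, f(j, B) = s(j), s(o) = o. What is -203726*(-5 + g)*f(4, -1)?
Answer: 6111780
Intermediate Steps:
f(j, B) = j
g = -5/2 (g = -3 + (½)*1 = -3 + ½ = -5/2 ≈ -2.5000)
-203726*(-5 + g)*f(4, -1) = -203726*(-5 - 5/2)*4 = -(-1527945)*4 = -203726*(-30) = 6111780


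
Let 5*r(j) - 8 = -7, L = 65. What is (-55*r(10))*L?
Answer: -715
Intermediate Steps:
r(j) = ⅕ (r(j) = 8/5 + (⅕)*(-7) = 8/5 - 7/5 = ⅕)
(-55*r(10))*L = -55*⅕*65 = -11*65 = -715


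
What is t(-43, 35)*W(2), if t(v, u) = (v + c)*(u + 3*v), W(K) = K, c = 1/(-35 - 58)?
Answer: 752000/93 ≈ 8086.0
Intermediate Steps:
c = -1/93 (c = 1/(-93) = -1/93 ≈ -0.010753)
t(v, u) = (-1/93 + v)*(u + 3*v) (t(v, u) = (v - 1/93)*(u + 3*v) = (-1/93 + v)*(u + 3*v))
t(-43, 35)*W(2) = (3*(-43)² - 1/31*(-43) - 1/93*35 + 35*(-43))*2 = (3*1849 + 43/31 - 35/93 - 1505)*2 = (5547 + 43/31 - 35/93 - 1505)*2 = (376000/93)*2 = 752000/93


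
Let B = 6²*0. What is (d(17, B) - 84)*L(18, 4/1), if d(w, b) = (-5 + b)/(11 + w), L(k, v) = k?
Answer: -21213/14 ≈ -1515.2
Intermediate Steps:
B = 0 (B = 36*0 = 0)
d(w, b) = (-5 + b)/(11 + w)
(d(17, B) - 84)*L(18, 4/1) = ((-5 + 0)/(11 + 17) - 84)*18 = (-5/28 - 84)*18 = -2357/28*18 = -21213/14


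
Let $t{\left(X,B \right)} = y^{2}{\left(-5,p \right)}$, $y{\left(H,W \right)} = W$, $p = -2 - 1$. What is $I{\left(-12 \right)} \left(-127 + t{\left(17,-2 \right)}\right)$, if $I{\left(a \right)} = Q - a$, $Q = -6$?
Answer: $-708$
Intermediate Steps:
$p = -3$ ($p = -2 - 1 = -3$)
$I{\left(a \right)} = -6 - a$
$t{\left(X,B \right)} = 9$ ($t{\left(X,B \right)} = \left(-3\right)^{2} = 9$)
$I{\left(-12 \right)} \left(-127 + t{\left(17,-2 \right)}\right) = \left(-6 - -12\right) \left(-127 + 9\right) = \left(-6 + 12\right) \left(-118\right) = 6 \left(-118\right) = -708$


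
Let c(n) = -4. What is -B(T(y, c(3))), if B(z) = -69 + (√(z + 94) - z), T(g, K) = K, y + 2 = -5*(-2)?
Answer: 65 - 3*√10 ≈ 55.513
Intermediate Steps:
y = 8 (y = -2 - 5*(-2) = -2 + 10 = 8)
B(z) = -69 + √(94 + z) - z (B(z) = -69 + (√(94 + z) - z) = -69 + √(94 + z) - z)
-B(T(y, c(3))) = -(-69 + √(94 - 4) - 1*(-4)) = -(-69 + √90 + 4) = -(-69 + 3*√10 + 4) = -(-65 + 3*√10) = 65 - 3*√10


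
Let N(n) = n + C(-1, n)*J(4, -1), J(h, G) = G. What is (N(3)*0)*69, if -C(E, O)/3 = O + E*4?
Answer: 0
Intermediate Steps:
C(E, O) = -12*E - 3*O (C(E, O) = -3*(O + E*4) = -3*(O + 4*E) = -12*E - 3*O)
N(n) = -12 + 4*n (N(n) = n + (-12*(-1) - 3*n)*(-1) = n + (12 - 3*n)*(-1) = n + (-12 + 3*n) = -12 + 4*n)
(N(3)*0)*69 = ((-12 + 4*3)*0)*69 = ((-12 + 12)*0)*69 = (0*0)*69 = 0*69 = 0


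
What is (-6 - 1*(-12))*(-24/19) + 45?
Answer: 711/19 ≈ 37.421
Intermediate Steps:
(-6 - 1*(-12))*(-24/19) + 45 = (-6 + 12)*(-24*1/19) + 45 = 6*(-24/19) + 45 = -144/19 + 45 = 711/19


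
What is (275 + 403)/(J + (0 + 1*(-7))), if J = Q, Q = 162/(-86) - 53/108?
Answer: -3148632/43535 ≈ -72.324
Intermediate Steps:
Q = -11027/4644 (Q = 162*(-1/86) - 53*1/108 = -81/43 - 53/108 = -11027/4644 ≈ -2.3745)
J = -11027/4644 ≈ -2.3745
(275 + 403)/(J + (0 + 1*(-7))) = (275 + 403)/(-11027/4644 + (0 + 1*(-7))) = 678/(-11027/4644 + (0 - 7)) = 678/(-11027/4644 - 7) = 678/(-43535/4644) = 678*(-4644/43535) = -3148632/43535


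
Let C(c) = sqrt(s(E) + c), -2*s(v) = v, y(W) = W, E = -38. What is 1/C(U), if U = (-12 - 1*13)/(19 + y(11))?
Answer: sqrt(654)/109 ≈ 0.23462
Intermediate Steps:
s(v) = -v/2
U = -5/6 (U = (-12 - 1*13)/(19 + 11) = (-12 - 13)/30 = (1/30)*(-25) = -5/6 ≈ -0.83333)
C(c) = sqrt(19 + c) (C(c) = sqrt(-1/2*(-38) + c) = sqrt(19 + c))
1/C(U) = 1/(sqrt(19 - 5/6)) = 1/(sqrt(109/6)) = 1/(sqrt(654)/6) = sqrt(654)/109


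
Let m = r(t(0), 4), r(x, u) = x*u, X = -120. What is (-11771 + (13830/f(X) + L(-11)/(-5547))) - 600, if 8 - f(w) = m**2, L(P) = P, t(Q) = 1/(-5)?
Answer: -5354279567/510324 ≈ -10492.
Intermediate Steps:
t(Q) = -1/5
r(x, u) = u*x
m = -4/5 (m = 4*(-1/5) = -4/5 ≈ -0.80000)
f(w) = 184/25 (f(w) = 8 - (-4/5)**2 = 8 - 1*16/25 = 8 - 16/25 = 184/25)
(-11771 + (13830/f(X) + L(-11)/(-5547))) - 600 = (-11771 + (13830/(184/25) - 11/(-5547))) - 600 = (-11771 + (13830*(25/184) - 11*(-1/5547))) - 600 = (-11771 + (172875/92 + 11/5547)) - 600 = (-11771 + 958938637/510324) - 600 = -5048085167/510324 - 600 = -5354279567/510324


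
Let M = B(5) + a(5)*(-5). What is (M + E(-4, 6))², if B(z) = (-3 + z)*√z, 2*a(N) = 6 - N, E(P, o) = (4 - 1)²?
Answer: 249/4 + 26*√5 ≈ 120.39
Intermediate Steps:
E(P, o) = 9 (E(P, o) = 3² = 9)
a(N) = 3 - N/2 (a(N) = (6 - N)/2 = 3 - N/2)
B(z) = √z*(-3 + z)
M = -5/2 + 2*√5 (M = √5*(-3 + 5) + (3 - ½*5)*(-5) = √5*2 + (3 - 5/2)*(-5) = 2*√5 + (½)*(-5) = 2*√5 - 5/2 = -5/2 + 2*√5 ≈ 1.9721)
(M + E(-4, 6))² = ((-5/2 + 2*√5) + 9)² = (13/2 + 2*√5)²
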